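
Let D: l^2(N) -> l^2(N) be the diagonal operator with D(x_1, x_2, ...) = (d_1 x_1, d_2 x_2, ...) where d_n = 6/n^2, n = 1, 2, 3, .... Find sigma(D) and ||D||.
sigma(D) = {6/n^2 : n ≥ 1} ∪ {0}; ||D|| = 6

A bounded diagonal operator on l^2 with diagonal entries d_n has spectrum equal to the closure of {d_n : n ≥ 1}: every d_n is an eigenvalue (with eigenvector e_n), so {d_n} ⊂ sigma(D); the spectrum is closed, so its closure is too; and for lambda not in the closure, (D - lambda I) has bounded inverse (the diagonal entries 1/(d_n - lambda) are bounded). For our sequence d_n = 6/n^2, n = 1, 2, 3, ...:
  - {d_n} = {6/n^2 : n ≥ 1}; the only limit point is 0
  - closure = {6/n^2 : n ≥ 1} ∪ {0}
For the norm: a diagonal operator has ||D|| = sup_n |d_n|. Here d_n = 6/n^2 is positive and decreasing, so sup_n |d_n| = d_1 = 6. So ||D|| = 6.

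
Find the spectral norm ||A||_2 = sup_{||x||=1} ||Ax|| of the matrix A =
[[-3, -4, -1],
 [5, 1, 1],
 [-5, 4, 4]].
||A||_2 ≈ 8.0696 (= sqrt(largest eigenvalue of A^T A))

||A||_2 = sigma_max(A) = sqrt(lambda_max(A^T A)). Form the symmetric matrix M = A^T A =
[[59, -3, -12],
 [-3, 33, 21],
 [-12, 21, 18]].
Its characteristic polynomial (trace, sum of principal 2x2 minors, determinant of M give the coefficients) is
  p(λ) = det(λ I - M) = λ^3 - 110λ^2 + 3009λ - 5625.
No integer candidate from the rational root theorem (±divisors of 5625) is a root, so the roots are irrational. The cubic discriminant is Δ = 3290401809 > 0, so there are three distinct real roots. p(2) = -39 and p(3) = 2439 have opposite signs, so a root lies in (2, 3); Newton's method refines it to λ ≈ 2.0151. p(42) = 801 and p(43) = -121 have opposite signs, so a root lies in (42, 43); Newton's method refines it to λ ≈ 42.8665. p(65) = -165 and p(66) = 1305 have opposite signs, so a root lies in (65, 66); Newton's method refines it to λ ≈ 65.1184. Check (Vieta): the three roots sum to 110, matching tr M = 110.
So the eigenvalues of A^T A are ≈ 2.0151, 42.8665, 65.1184 (all ≥ 0, as they must be for A^T A). The largest is λ_max ≈ 65.1184, hence ||A||_2 = sqrt(λ_max) ≈ 8.0696.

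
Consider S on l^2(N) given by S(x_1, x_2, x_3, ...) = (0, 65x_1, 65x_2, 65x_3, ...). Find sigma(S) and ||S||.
sigma(S) = closed disk {z in C : |z| ≤ 65}; ||S|| = 65

Note S = 65·U where U is the unit right shift (U x)_k = x_{k-1} (with x_0 := 0); so ||S|| = 65||U|| and sigma(S) = 65·sigma(U). ||S x||^2 = sum_{k≥1} |65x_k|^2 = 4225||x||^2, so ||S|| = 65 and sigma(S) ⊂ {|z| ≤ 65}. For any |lambda| < 65, the equation (S - lambda I) x = 0 forces x_1 = 0, then 65x_k = lambda x_{k+1} ⇒ x = 0, so S has no eigenvalues. But (S - lambda I) is not surjective for |lambda| < 65: solving (S - lambda I) x = e_1 would require x_n proportional to (lambda/65)^(-n), which is not in l^2. So every |lambda| < 65 lies in the residual spectrum. The boundary |lambda| = 65 is in the approximate point spectrum (the spectrum is closed). Hence sigma(S) is the closed disk of radius 65.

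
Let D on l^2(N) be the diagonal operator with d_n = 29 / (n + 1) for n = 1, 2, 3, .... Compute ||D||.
||D|| = 29/2 (attained at n = 1)

For D diagonal, ||D|| = sup_n |d_n| = sup_n 29/(n + 1). This is positive and strictly decreasing in n, so the supremum is attained at n = 1: d_1 = 29/(1 + 1) = 29/2. Hence ||D|| = 29/2.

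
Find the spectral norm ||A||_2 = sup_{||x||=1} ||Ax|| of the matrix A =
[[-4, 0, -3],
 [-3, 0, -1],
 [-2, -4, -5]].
||A||_2 ≈ 8.1003 (= sqrt(largest eigenvalue of A^T A))

||A||_2 = sigma_max(A) = sqrt(lambda_max(A^T A)). Form the symmetric matrix M = A^T A =
[[29, 8, 25],
 [8, 16, 20],
 [25, 20, 35]].
Its characteristic polynomial (trace, sum of principal 2x2 minors, determinant of M give the coefficients) is
  p(λ) = det(λ I - M) = λ^3 - 80λ^2 + 950λ - 400.
No integer candidate from the rational root theorem (±divisors of 400) is a root, so the roots are irrational. The cubic discriminant is Δ = 2070180000 > 0, so there are three distinct real roots. p(0) = -400 and p(1) = 471 have opposite signs, so a root lies in (0, 1); Newton's method refines it to λ ≈ 0.4371. p(13) = 627 and p(14) = -36 have opposite signs, so a root lies in (13, 14); Newton's method refines it to λ ≈ 13.9486. p(65) = -2025 and p(66) = 1316 have opposite signs, so a root lies in (65, 66); Newton's method refines it to λ ≈ 65.6144. Check (Vieta): the three roots sum to 80, matching tr M = 80.
So the eigenvalues of A^T A are ≈ 0.4371, 13.9486, 65.6144 (all ≥ 0, as they must be for A^T A). The largest is λ_max ≈ 65.6144, hence ||A||_2 = sqrt(λ_max) ≈ 8.1003.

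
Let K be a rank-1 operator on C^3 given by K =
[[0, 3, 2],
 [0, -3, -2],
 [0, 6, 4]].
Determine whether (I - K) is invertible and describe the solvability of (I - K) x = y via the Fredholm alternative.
(I - K) is singular (det(I - K) = 0, i.e. 1 ∈ sigma(K)). (I - K) x = y is solvable iff y ⊥ ker((I - K)^*) = span{(0, 3, 2)}, i.e. iff 3y_2 + 2y_3 = 0. When solvable, the solutions are x = y + c·(1, -1, 2), c arbitrary (ker(I - K) = span{(1, -1, 2)}, dimension 1).

K has rank 1, so it is an outer product K = u v^T: every row of K is a multiple of one row vector. Reading off the entries, u = (1, -1, 2) and v = (0, 3, 2) (row i of K equals u_i·v^T). A rank-one matrix u v^T satisfies K u = u (v·u) and kills the (2)-dimensional subspace v^⊥, so its characteristic polynomial is lambda^2 (lambda - v·u) with v·u = tr K = 1. Hence the eigenvalues of I - K are 1 (multiplicity 2) and 1 - (1) = 0, so det(I - K) = 0. (Direct check: I - K =
[[1, -3, -2],
 [0, 4, 2],
 [0, -6, -3]]
has determinant 0.) So 1 is an eigenvalue of K and (I - K) is not invertible. The finite-dimensional Fredholm alternative says: either (I - K) is invertible, or ker(I - K) ≠ {0} and then range(I - K) = ker((I - K)^*)^⊥, with dim ker(I - K) = dim ker((I - K)^*). We are in the second case, so we need both kernels. Kernel of I - K: (I - K) u = u - u (v·u) = u - u = 0, so ker(I - K) = span{u} = span{(1, -1, 2)} (it is exactly 1-dimensional because rank(I - K) = 2). Kernel of the adjoint: K is real, so (I - K)^* = I - K^T = I - v u^T, and (I - v u^T) v = v - v (u·v) = 0; hence ker((I - K)^*) = span{v} = span{(0, 3, 2)}. Therefore (I - K) x = y is solvable iff <y, v> = 0, i.e. iff 3y_2 + 2y_3 = 0. When this holds, K y = u (v·y) = 0, so (I - K) y = y and x = y is a particular solution; the full solution set is the line x = y + c·u = y + c·(1, -1, 2), c ∈ C.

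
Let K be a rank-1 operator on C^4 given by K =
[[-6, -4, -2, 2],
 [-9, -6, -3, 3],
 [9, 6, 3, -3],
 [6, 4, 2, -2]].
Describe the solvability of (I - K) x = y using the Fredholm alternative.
(I - K) is invertible (det(I - K) = 12 ≠ 0), so for every y in C^4 the equation (I - K) x = y has a unique solution.

K has rank 1, so it is an outer product K = u v^T: every row of K is a multiple of one row vector. Reading off the entries, u = (-2, -3, 3, 2) and v = (3, 2, 1, -1) (row i of K equals u_i·v^T). A rank-one matrix u v^T satisfies K u = u (v·u) and kills the (3)-dimensional subspace v^⊥, so its characteristic polynomial is lambda^3 (lambda - v·u) with v·u = tr K = -11. Hence the eigenvalues of I - K are 1 (multiplicity 3) and 1 - (-11) = 12, so det(I - K) = 12. (Direct check: I - K =
[[7, 4, 2, -2],
 [9, 7, 3, -3],
 [-9, -6, -2, 3],
 [-6, -4, -2, 3]]
has determinant 12.) The finite-dimensional Fredholm alternative says: either (I - K) is invertible, or ker(I - K) ≠ {0} and then range(I - K) = ker((I - K)^*)^⊥, with dim ker(I - K) = dim ker((I - K)^*). Since det(I - K) ≠ 0, 1 is not an eigenvalue of K and ker(I - K) = {0}, so we are in the first case: for every y there is a unique x = (I - K)^(-1) y. Explicitly, by the Sherman–Morrison formula, (I - u v^T)^(-1) = I + u v^T/(1 - v·u), i.e. (I - K)^(-1) = I + K/(12).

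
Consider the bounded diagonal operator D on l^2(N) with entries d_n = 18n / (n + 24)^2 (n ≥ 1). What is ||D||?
||D|| = 3/16 (attained at n = 24)

For D diagonal, ||D|| = sup_n |d_n|. Treat f(x) = 18x / (x + 24)^2 for real x > 0. By the quotient rule, f'(x) = 18(24 - x)/(x + 24)^3, which is positive for x < 24 and negative for x > 24. So f has a unique maximum at x = 24, and since 24 is a positive integer, the supremum over n ≥ 1 is attained at n = 24: d_24 = 18·24/(24 + 24)^2 = 18·24/2304 = 3/16. Hence ||D|| = 3/16.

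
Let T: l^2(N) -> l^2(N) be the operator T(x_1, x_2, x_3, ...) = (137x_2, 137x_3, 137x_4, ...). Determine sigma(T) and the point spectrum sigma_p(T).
sigma(T) = closed disk {z in C : |z| ≤ 137}; sigma_p(T) = open disk {z in C : |z| < 137}

Note T = 137·V where V is the unit left shift (V x)_k = x_{k+1}; so sigma(T) = 137·sigma(V) and ||T|| = 137||V||. ||T x||^2 = 18769sum_{k≥2} |x_k|^2 ≤ 18769||x||^2, with equality on {x : x_1 = 0}, so ||T|| = 137. For any lambda with |lambda| < 137, set r = lambda/137 (|r| < 1); the vector x = (1, r, r^2, ...) is in l^2 and satisfies T x = 137(r, r^2, ...) = lambda x, so lambda is an eigenvalue. On the boundary |lambda| = 137 the geometric series diverges, so no l^2 eigenvector exists, but these lambda lie in the approximate point spectrum. Hence sigma(T) is the closed disk of radius 137 and sigma_p(T) is the open disk.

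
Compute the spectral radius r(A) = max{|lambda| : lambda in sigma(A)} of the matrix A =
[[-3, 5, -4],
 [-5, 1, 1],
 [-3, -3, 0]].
r(A) ≈ 4.7515

The eigenvalues of A are the roots of its characteristic polynomial. With M = A (coefficients from the trace, the sum of principal 2x2 minors, and det A):
  p(λ) = det(λ I - M) = λ^3 + 2λ^2 + 13λ + 96.
No integer candidate from the rational root theorem (±divisors of 96) is a root, so the roots are irrational. The cubic discriminant is Δ = -215088 < 0, so there is one real root and a complex-conjugate pair. p(-5) = -44 and p(-4) = 12 have opposite signs, so a root lies in (-5, -4); Newton's method refines it to λ ≈ -4.2522. Dividing out (λ - (-4.2522)) leaves approximately λ^2 - 2.2522λ + 22.5767. For λ^2 - 2.2522λ + 22.5767 the discriminant is -85.2343. It is negative, so the remaining roots are the complex-conjugate pair λ ≈ 1.1261 ± 4.6161i. Their product equals the constant term, so |λ|^2 ≈ 22.5767 and |λ| ≈ 4.7515.
Thus the eigenvalues (to 4 decimals) are -4.2522 (modulus 4.2522); 1.1261 ± 4.6161i (modulus 4.7515). The spectral radius is the largest modulus: r(A) ≈ 4.7515. (Cross-check: r(A) ≤ ||A||_2 ≈ 7.6292; equality holds whenever A is normal, though it can also hold for some non-normal A.)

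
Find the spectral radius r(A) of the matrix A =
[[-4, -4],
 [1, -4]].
r(A) = sqrt(20) ≈ 4.4721

The eigenvalues of A are the roots of its characteristic polynomial. With M = A (coefficients from the trace and determinant):
  p(λ) = det(λ I - M) = λ^2 + 8λ + 20.
For λ^2 + 8λ + 20 the discriminant is -16. It is negative, so the roots are the complex-conjugate pair λ = -4 ± (sqrt(16)/2) i ≈ -4 ± 2i. For a conjugate pair the product of the roots equals the constant term, so |λ|^2 = 20 and |λ| = sqrt(20) ≈ 4.4721.
Thus the eigenvalues (to 4 decimals) are -4 ± 2i (modulus 4.4721). The spectral radius is the largest modulus: r(A) = sqrt(20) ≈ 4.4721. (Cross-check: r(A) ≤ ||A||_2 ≈ 6.217; equality holds whenever A is normal, though it can also hold for some non-normal A.)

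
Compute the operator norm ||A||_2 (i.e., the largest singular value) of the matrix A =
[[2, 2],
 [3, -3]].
||A||_2 = sqrt(18) ≈ 4.2426 (= sqrt(largest eigenvalue of A^T A))

||A||_2 = sigma_max(A) = sqrt(lambda_max(A^T A)). Form the symmetric matrix M = A^T A =
[[13, -5],
 [-5, 13]].
Its characteristic polynomial (trace, determinant of M give the coefficients) is
  p(λ) = det(λ I - M) = λ^2 - 26λ + 144.
For λ^2 - 26λ + 144 the discriminant is 100. It is a perfect square (10^2), so the roots are rational: λ = (26 ± 10)/2 = 18, 8.
So the eigenvalues of A^T A are ≈ 8, 18 (all ≥ 0, as they must be for A^T A). The largest is λ_max = 18, hence ||A||_2 = sqrt(λ_max) = sqrt(18) ≈ 4.2426.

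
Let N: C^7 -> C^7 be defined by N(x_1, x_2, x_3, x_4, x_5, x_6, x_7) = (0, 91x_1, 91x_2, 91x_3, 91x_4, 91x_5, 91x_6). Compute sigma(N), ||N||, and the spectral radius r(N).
sigma(N) = {0}; ||N|| = 91; r(N) = 0. (N is nilpotent with N^7 = 0.)

On C^7, N is a strictly lower-triangular matrix with 91 on the subdiagonal and zeros elsewhere, so its characteristic polynomial is lambda^7 and every eigenvalue is 0: sigma(N) = {0}. For the operator norm, N e_i = 91e_{i+1} for i = 1, ..., 6 and N e_7 = 0, so the singular values of N are 91 (with multiplicity 6) and 0; hence ||N|| = 91. The spectral radius r(N) = max|lambda| = 0. Note ||N|| > r(N) — characteristic of non-normal nilpotent operators. Indeed N^7 = 0.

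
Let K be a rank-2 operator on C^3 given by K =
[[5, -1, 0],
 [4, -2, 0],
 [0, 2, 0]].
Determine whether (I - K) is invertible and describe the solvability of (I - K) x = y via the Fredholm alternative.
(I - K) is invertible (det(I - K) = -8 ≠ 0), so for every y in C^3 the equation (I - K) x = y has a unique solution.

K has rank 2 and factors as K = U V^T = u1 v1^T + u2 v2^T with u1 = (3, 3, -1), v1 = (2, 0, 0), u2 = (-1, -2, 2), v2 = (1, 1, 0) (multiplying out reproduces the displayed K). The nonzero eigenvalues of U V^T coincide with those of the 2 x 2 matrix G = V^T U = [[v1·u1, v1·u2], [v2·u1, v2·u2]] = [[6, -2], [6, -3]], and by the Sylvester determinant identity det(I_3 - U V^T) = det(I_2 - V^T U) = det([[-5, 2], [-6, 4]]) = (-5)(4) - (2)(-6) = -8. (Direct check: I - K =
[[-4, 1, 0],
 [-4, 3, 0],
 [0, -2, 1]]
has determinant -8.) The finite-dimensional Fredholm alternative says: either (I - K) is invertible, or ker(I - K) ≠ {0} and then range(I - K) = ker((I - K)^*)^⊥, with dim ker(I - K) = dim ker((I - K)^*). Since det(I - K) ≠ 0, 1 is not an eigenvalue of K and ker(I - K) = {0}, so we are in the first case: for every y there is a unique x = (I - K)^(-1) y. (Explicitly, by the Woodbury identity, (I - U V^T)^(-1) = I + U (I_2 - G)^(-1) V^T.)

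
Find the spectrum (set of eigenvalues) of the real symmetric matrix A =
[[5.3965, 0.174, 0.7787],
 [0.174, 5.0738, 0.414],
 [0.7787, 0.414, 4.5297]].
sigma(A) ≈ {4, 5, 6}

A is real symmetric, so its spectrum consists of real eigenvalues. Expanding the characteristic polynomial of the displayed matrix gives
  det(λ I - A) = p(λ) = λ^3 + (-15)λ^2 + (74)λ + (-120).
Solving p(λ) = 0 yields eigenvalues ≈ 4, 5, 6. (A is shown rounded to 4 decimals, so these recover the underlying integer eigenvalues to within that precision.)
Verification: the trace of A = 15 equals the sum of eigenvalues 15, and det(A) ≈ 120.0001 matches the eigenvalue product 120.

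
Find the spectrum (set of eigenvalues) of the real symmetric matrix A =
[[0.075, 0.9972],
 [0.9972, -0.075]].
sigma(A) ≈ {-1, 1}

A is real symmetric, so its spectrum consists of real eigenvalues. Expanding the characteristic polynomial of the displayed matrix gives
  det(λ I - A) = p(λ) = λ^2 + (0)λ + (-1).
Solving p(λ) = 0 yields eigenvalues ≈ -1, 1. (A is shown rounded to 4 decimals, so these recover the underlying integer eigenvalues to within that precision.)
Verification: the trace of A = 0 equals the sum of eigenvalues 0, and det(A) ≈ -1.0000 matches the eigenvalue product -1.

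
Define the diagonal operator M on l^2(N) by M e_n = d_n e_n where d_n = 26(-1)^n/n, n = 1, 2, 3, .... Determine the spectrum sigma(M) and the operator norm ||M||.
sigma(M) = {26(-1)^n/n : n ≥ 1} ∪ {0}; ||M|| = 26

A bounded diagonal operator on l^2 with diagonal entries d_n has spectrum equal to the closure of {d_n : n ≥ 1}: every d_n is an eigenvalue (with eigenvector e_n), so {d_n} ⊂ sigma(M); the spectrum is closed, so its closure is too; and for lambda not in the closure, (M - lambda I) has bounded inverse (the diagonal entries 1/(d_n - lambda) are bounded). For our sequence d_n = 26(-1)^n/n, n = 1, 2, 3, ...:
  - {d_n} = {26(-1)^n/n : n ≥ 1}; the only limit point is 0
  - closure = {26(-1)^n/n : n ≥ 1} ∪ {0}
For the norm: a diagonal operator has ||M|| = sup_n |d_n|. Here |d_n| = 26/n is decreasing, so sup_n |d_n| = |d_1| = 26. So ||M|| = 26.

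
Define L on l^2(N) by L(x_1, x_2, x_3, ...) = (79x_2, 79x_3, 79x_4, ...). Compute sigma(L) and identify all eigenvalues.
sigma(L) = closed disk {z in C : |z| ≤ 79}; sigma_p(L) = open disk {z in C : |z| < 79}

Note L = 79·V where V is the unit left shift (V x)_k = x_{k+1}; so sigma(L) = 79·sigma(V) and ||L|| = 79||V||. ||L x||^2 = 6241sum_{k≥2} |x_k|^2 ≤ 6241||x||^2, with equality on {x : x_1 = 0}, so ||L|| = 79. For any lambda with |lambda| < 79, set r = lambda/79 (|r| < 1); the vector x = (1, r, r^2, ...) is in l^2 and satisfies L x = 79(r, r^2, ...) = lambda x, so lambda is an eigenvalue. On the boundary |lambda| = 79 the geometric series diverges, so no l^2 eigenvector exists, but these lambda lie in the approximate point spectrum. Hence sigma(L) is the closed disk of radius 79 and sigma_p(L) is the open disk.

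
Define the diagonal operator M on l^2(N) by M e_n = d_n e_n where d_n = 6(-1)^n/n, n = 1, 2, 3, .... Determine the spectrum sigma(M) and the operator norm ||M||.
sigma(M) = {6(-1)^n/n : n ≥ 1} ∪ {0}; ||M|| = 6

A bounded diagonal operator on l^2 with diagonal entries d_n has spectrum equal to the closure of {d_n : n ≥ 1}: every d_n is an eigenvalue (with eigenvector e_n), so {d_n} ⊂ sigma(M); the spectrum is closed, so its closure is too; and for lambda not in the closure, (M - lambda I) has bounded inverse (the diagonal entries 1/(d_n - lambda) are bounded). For our sequence d_n = 6(-1)^n/n, n = 1, 2, 3, ...:
  - {d_n} = {6(-1)^n/n : n ≥ 1}; the only limit point is 0
  - closure = {6(-1)^n/n : n ≥ 1} ∪ {0}
For the norm: a diagonal operator has ||M|| = sup_n |d_n|. Here |d_n| = 6/n is decreasing, so sup_n |d_n| = |d_1| = 6. So ||M|| = 6.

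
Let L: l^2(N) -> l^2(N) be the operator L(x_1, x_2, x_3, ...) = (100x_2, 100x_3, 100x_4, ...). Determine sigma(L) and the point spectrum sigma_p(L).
sigma(L) = closed disk {z in C : |z| ≤ 100}; sigma_p(L) = open disk {z in C : |z| < 100}

Note L = 100·V where V is the unit left shift (V x)_k = x_{k+1}; so sigma(L) = 100·sigma(V) and ||L|| = 100||V||. ||L x||^2 = 10000sum_{k≥2} |x_k|^2 ≤ 10000||x||^2, with equality on {x : x_1 = 0}, so ||L|| = 100. For any lambda with |lambda| < 100, set r = lambda/100 (|r| < 1); the vector x = (1, r, r^2, ...) is in l^2 and satisfies L x = 100(r, r^2, ...) = lambda x, so lambda is an eigenvalue. On the boundary |lambda| = 100 the geometric series diverges, so no l^2 eigenvector exists, but these lambda lie in the approximate point spectrum. Hence sigma(L) is the closed disk of radius 100 and sigma_p(L) is the open disk.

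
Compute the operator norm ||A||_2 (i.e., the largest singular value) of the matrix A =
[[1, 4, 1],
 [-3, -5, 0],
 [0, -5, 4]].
||A||_2 ≈ 8.7006 (= sqrt(largest eigenvalue of A^T A))

||A||_2 = sigma_max(A) = sqrt(lambda_max(A^T A)). Form the symmetric matrix M = A^T A =
[[10, 19, 1],
 [19, 66, -16],
 [1, -16, 17]].
Its characteristic polynomial (trace, sum of principal 2x2 minors, determinant of M give the coefficients) is
  p(λ) = det(λ I - M) = λ^3 - 93λ^2 + 1334λ - 1849.
No integer candidate from the rational root theorem (±divisors of 1849) is a root, so the roots are irrational. The cubic discriminant is Δ = 3983368513 > 0, so there are three distinct real roots. p(1) = -607 and p(2) = 455 have opposite signs, so a root lies in (1, 2); Newton's method refines it to λ ≈ 1.551. p(15) = 611 and p(16) = -217 have opposite signs, so a root lies in (15, 16); Newton's method refines it to λ ≈ 15.7484. p(75) = -3049 and p(76) = 1343 have opposite signs, so a root lies in (75, 76); Newton's method refines it to λ ≈ 75.7006. Check (Vieta): the three roots sum to 93, matching tr M = 93.
So the eigenvalues of A^T A are ≈ 1.551, 15.7484, 75.7006 (all ≥ 0, as they must be for A^T A). The largest is λ_max ≈ 75.7006, hence ||A||_2 = sqrt(λ_max) ≈ 8.7006.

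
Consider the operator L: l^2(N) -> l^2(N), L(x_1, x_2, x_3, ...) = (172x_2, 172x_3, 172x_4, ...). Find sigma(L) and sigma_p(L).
sigma(L) = closed disk {z in C : |z| ≤ 172}; sigma_p(L) = open disk {z in C : |z| < 172}

Note L = 172·V where V is the unit left shift (V x)_k = x_{k+1}; so sigma(L) = 172·sigma(V) and ||L|| = 172||V||. ||L x||^2 = 29584sum_{k≥2} |x_k|^2 ≤ 29584||x||^2, with equality on {x : x_1 = 0}, so ||L|| = 172. For any lambda with |lambda| < 172, set r = lambda/172 (|r| < 1); the vector x = (1, r, r^2, ...) is in l^2 and satisfies L x = 172(r, r^2, ...) = lambda x, so lambda is an eigenvalue. On the boundary |lambda| = 172 the geometric series diverges, so no l^2 eigenvector exists, but these lambda lie in the approximate point spectrum. Hence sigma(L) is the closed disk of radius 172 and sigma_p(L) is the open disk.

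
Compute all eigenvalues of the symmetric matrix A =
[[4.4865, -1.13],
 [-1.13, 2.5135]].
sigma(A) ≈ {2, 5}

A is real symmetric, so its spectrum consists of real eigenvalues. Expanding the characteristic polynomial of the displayed matrix gives
  det(λ I - A) = p(λ) = λ^2 + (-7)λ + (10).
Solving p(λ) = 0 yields eigenvalues ≈ 2, 5. (A is shown rounded to 4 decimals, so these recover the underlying integer eigenvalues to within that precision.)
Verification: the trace of A = 7 equals the sum of eigenvalues 7, and det(A) ≈ 9.9999 matches the eigenvalue product 10.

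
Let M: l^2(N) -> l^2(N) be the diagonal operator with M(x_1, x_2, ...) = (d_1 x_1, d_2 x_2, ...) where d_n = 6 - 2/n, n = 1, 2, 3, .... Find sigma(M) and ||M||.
sigma(M) = {6 - 2/n : n ≥ 1} ∪ {6}; ||M|| = 6

A bounded diagonal operator on l^2 with diagonal entries d_n has spectrum equal to the closure of {d_n : n ≥ 1}: every d_n is an eigenvalue (with eigenvector e_n), so {d_n} ⊂ sigma(M); the spectrum is closed, so its closure is too; and for lambda not in the closure, (M - lambda I) has bounded inverse (the diagonal entries 1/(d_n - lambda) are bounded). For our sequence d_n = 6 - 2/n, n = 1, 2, 3, ...:
  - {d_n} = {6 - 2/n : n ≥ 1}; the only limit point is 6
  - closure = {6 - 2/n : n ≥ 1} ∪ {6}
For the norm: a diagonal operator has ||M|| = sup_n |d_n|. Here d_n = 6 - 2/n increases monotonically from d_1 = 4 toward 6, with all terms in [4, 6); so sup_n |d_n| = 6 (the supremum is the limit, not attained). So ||M|| = 6.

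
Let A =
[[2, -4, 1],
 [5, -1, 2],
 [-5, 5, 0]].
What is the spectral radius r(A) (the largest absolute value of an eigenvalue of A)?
r(A) ≈ 4.0583

The eigenvalues of A are the roots of its characteristic polynomial. With M = A (coefficients from the trace, the sum of principal 2x2 minors, and det A):
  p(λ) = det(λ I - M) = λ^3 - λ^2 + 13λ - 40.
No integer candidate from the rational root theorem (±divisors of 40) is a root, so the roots are irrational. The cubic discriminant is Δ = -42619 < 0, so there is one real root and a complex-conjugate pair. p(2) = -10 and p(3) = 17 have opposite signs, so a root lies in (2, 3); Newton's method refines it to λ ≈ 2.4287. Dividing out (λ - (2.4287)) leaves approximately λ^2 + 1.4287λ + 16.4698. For λ^2 + 1.4287λ + 16.4698 the discriminant is -63.8382. It is negative, so the remaining roots are the complex-conjugate pair λ ≈ -0.7143 ± 3.9949i. Their product equals the constant term, so |λ|^2 ≈ 16.4698 and |λ| ≈ 4.0583.
Thus the eigenvalues (to 4 decimals) are 2.4287 (modulus 2.4287); -0.7143 ± 3.9949i (modulus 4.0583). The spectral radius is the largest modulus: r(A) ≈ 4.0583. (Cross-check: r(A) ≤ ||A||_2 ≈ 9.4077; equality holds whenever A is normal, though it can also hold for some non-normal A.)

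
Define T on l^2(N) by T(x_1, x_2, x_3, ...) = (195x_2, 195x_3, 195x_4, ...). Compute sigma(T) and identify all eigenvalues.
sigma(T) = closed disk {z in C : |z| ≤ 195}; sigma_p(T) = open disk {z in C : |z| < 195}

Note T = 195·V where V is the unit left shift (V x)_k = x_{k+1}; so sigma(T) = 195·sigma(V) and ||T|| = 195||V||. ||T x||^2 = 38025sum_{k≥2} |x_k|^2 ≤ 38025||x||^2, with equality on {x : x_1 = 0}, so ||T|| = 195. For any lambda with |lambda| < 195, set r = lambda/195 (|r| < 1); the vector x = (1, r, r^2, ...) is in l^2 and satisfies T x = 195(r, r^2, ...) = lambda x, so lambda is an eigenvalue. On the boundary |lambda| = 195 the geometric series diverges, so no l^2 eigenvector exists, but these lambda lie in the approximate point spectrum. Hence sigma(T) is the closed disk of radius 195 and sigma_p(T) is the open disk.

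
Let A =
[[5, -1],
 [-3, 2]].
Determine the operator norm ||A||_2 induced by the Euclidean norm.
||A||_2 = sqrt((39 + sqrt(1325))/2) ≈ 6.1401 (= sqrt(largest eigenvalue of A^T A))

||A||_2 = sigma_max(A) = sqrt(lambda_max(A^T A)). Form the symmetric matrix M = A^T A =
[[34, -11],
 [-11, 5]].
Its characteristic polynomial (trace, determinant of M give the coefficients) is
  p(λ) = det(λ I - M) = λ^2 - 39λ + 49.
For λ^2 - 39λ + 49 the discriminant is 1325. It is nonnegative but not a perfect square, so the roots are real and irrational: λ = (39 ± sqrt(1325))/2 ≈ 37.7003, 1.2997.
So the eigenvalues of A^T A are ≈ 1.2997, 37.7003 (all ≥ 0, as they must be for A^T A). The largest is λ_max = (39 + sqrt(1325))/2 ≈ 37.7003, hence ||A||_2 = sqrt(λ_max) = sqrt((39 + sqrt(1325))/2) ≈ 6.1401.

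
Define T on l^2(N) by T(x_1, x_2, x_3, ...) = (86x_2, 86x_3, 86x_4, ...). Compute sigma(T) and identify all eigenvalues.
sigma(T) = closed disk {z in C : |z| ≤ 86}; sigma_p(T) = open disk {z in C : |z| < 86}

Note T = 86·V where V is the unit left shift (V x)_k = x_{k+1}; so sigma(T) = 86·sigma(V) and ||T|| = 86||V||. ||T x||^2 = 7396sum_{k≥2} |x_k|^2 ≤ 7396||x||^2, with equality on {x : x_1 = 0}, so ||T|| = 86. For any lambda with |lambda| < 86, set r = lambda/86 (|r| < 1); the vector x = (1, r, r^2, ...) is in l^2 and satisfies T x = 86(r, r^2, ...) = lambda x, so lambda is an eigenvalue. On the boundary |lambda| = 86 the geometric series diverges, so no l^2 eigenvector exists, but these lambda lie in the approximate point spectrum. Hence sigma(T) is the closed disk of radius 86 and sigma_p(T) is the open disk.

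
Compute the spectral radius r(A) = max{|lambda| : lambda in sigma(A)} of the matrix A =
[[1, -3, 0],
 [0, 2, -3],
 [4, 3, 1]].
r(A) ≈ 3.6726

The eigenvalues of A are the roots of its characteristic polynomial. With M = A (coefficients from the trace, the sum of principal 2x2 minors, and det A):
  p(λ) = det(λ I - M) = λ^3 - 4λ^2 + 14λ - 47.
No integer candidate from the rational root theorem (±divisors of 47) is a root, so the roots are irrational. The cubic discriminant is Δ = -32139 < 0, so there is one real root and a complex-conjugate pair. p(3) = -14 and p(4) = 9 have opposite signs, so a root lies in (3, 4); Newton's method refines it to λ ≈ 3.6726. Dividing out (λ - (3.6726)) leaves approximately λ^2 - 0.3274λ + 12.7975. For λ^2 - 0.3274λ + 12.7975 the discriminant is -51.0829. It is negative, so the remaining roots are the complex-conjugate pair λ ≈ 0.1637 ± 3.5736i. Their product equals the constant term, so |λ|^2 ≈ 12.7975 and |λ| ≈ 3.5774.
Thus the eigenvalues (to 4 decimals) are 3.6726 (modulus 3.6726); 0.1637 ± 3.5736i (modulus 3.5774). The spectral radius is the largest modulus: r(A) ≈ 3.6726. (Cross-check: r(A) ≤ ||A||_2 ≈ 5.3704; equality holds whenever A is normal, though it can also hold for some non-normal A.)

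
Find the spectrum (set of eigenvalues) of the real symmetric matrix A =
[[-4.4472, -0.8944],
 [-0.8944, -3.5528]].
sigma(A) ≈ {-5, -3}

A is real symmetric, so its spectrum consists of real eigenvalues. Expanding the characteristic polynomial of the displayed matrix gives
  det(λ I - A) = p(λ) = λ^2 + (8)λ + (15).
Solving p(λ) = 0 yields eigenvalues ≈ -5, -3. (A is shown rounded to 4 decimals, so these recover the underlying integer eigenvalues to within that precision.)
Verification: the trace of A = -8 equals the sum of eigenvalues -8, and det(A) ≈ 15.0001 matches the eigenvalue product 15.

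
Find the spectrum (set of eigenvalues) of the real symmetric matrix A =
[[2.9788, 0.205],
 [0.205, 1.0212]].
sigma(A) ≈ {1, 3}

A is real symmetric, so its spectrum consists of real eigenvalues. Expanding the characteristic polynomial of the displayed matrix gives
  det(λ I - A) = p(λ) = λ^2 + (-4)λ + (3).
Solving p(λ) = 0 yields eigenvalues ≈ 1, 3. (A is shown rounded to 4 decimals, so these recover the underlying integer eigenvalues to within that precision.)
Verification: the trace of A = 4 equals the sum of eigenvalues 4, and det(A) ≈ 2.9999 matches the eigenvalue product 3.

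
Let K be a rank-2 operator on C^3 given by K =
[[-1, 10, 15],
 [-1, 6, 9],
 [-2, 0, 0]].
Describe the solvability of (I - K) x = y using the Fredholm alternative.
(I - K) is invertible (det(I - K) = 30 ≠ 0), so for every y in C^3 the equation (I - K) x = y has a unique solution.

K has rank 2 and factors as K = U V^T = u1 v1^T + u2 v2^T with u1 = (-2, -1, 1), v1 = (-1, -2, -3), u2 = (-3, -2, -1), v2 = (1, -2, -3) (multiplying out reproduces the displayed K). The nonzero eigenvalues of U V^T coincide with those of the 2 x 2 matrix G = V^T U = [[v1·u1, v1·u2], [v2·u1, v2·u2]] = [[1, 10], [-3, 4]], and by the Sylvester determinant identity det(I_3 - U V^T) = det(I_2 - V^T U) = det([[0, -10], [3, -3]]) = (0)(-3) - (-10)(3) = 30. (Direct check: I - K =
[[2, -10, -15],
 [1, -5, -9],
 [2, 0, 1]]
has determinant 30.) The finite-dimensional Fredholm alternative says: either (I - K) is invertible, or ker(I - K) ≠ {0} and then range(I - K) = ker((I - K)^*)^⊥, with dim ker(I - K) = dim ker((I - K)^*). Since det(I - K) ≠ 0, 1 is not an eigenvalue of K and ker(I - K) = {0}, so we are in the first case: for every y there is a unique x = (I - K)^(-1) y. (Explicitly, by the Woodbury identity, (I - U V^T)^(-1) = I + U (I_2 - G)^(-1) V^T.)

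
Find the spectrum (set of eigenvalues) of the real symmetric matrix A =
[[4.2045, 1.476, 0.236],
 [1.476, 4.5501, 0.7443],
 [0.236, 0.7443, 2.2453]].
sigma(A) ≈ {2, 3, 6}

A is real symmetric, so its spectrum consists of real eigenvalues. Expanding the characteristic polynomial of the displayed matrix gives
  det(λ I - A) = p(λ) = λ^3 + (-11)λ^2 + (36)λ + (-35.9989).
Solving p(λ) = 0 yields eigenvalues ≈ 2, 3, 6. (A is shown rounded to 4 decimals, so these recover the underlying integer eigenvalues to within that precision.)
Verification: the trace of A = 11 equals the sum of eigenvalues 11, and det(A) ≈ 35.9989 matches the eigenvalue product 36.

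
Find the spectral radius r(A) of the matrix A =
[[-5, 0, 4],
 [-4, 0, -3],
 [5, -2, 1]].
r(A) ≈ 7.1286

The eigenvalues of A are the roots of its characteristic polynomial. With M = A (coefficients from the trace, the sum of principal 2x2 minors, and det A):
  p(λ) = det(λ I - M) = λ^3 + 4λ^2 - 31λ - 62.
No integer candidate from the rational root theorem (±divisors of 62) is a root, so the roots are irrational. The cubic discriminant is Δ = 185008 > 0, so there are three distinct real roots. p(-8) = -70 and p(-7) = 8 have opposite signs, so a root lies in (-8, -7); Newton's method refines it to λ ≈ -7.1286. p(-2) = 8 and p(-1) = -28 have opposite signs, so a root lies in (-2, -1); Newton's method refines it to λ ≈ -1.774. p(4) = -58 and p(5) = 8 have opposite signs, so a root lies in (4, 5); Newton's method refines it to λ ≈ 4.9026. Check (Vieta): the three roots sum to -4, matching tr M = -4.
Thus the eigenvalues (to 4 decimals) are -7.1286 (modulus 7.1286); -1.774 (modulus 1.774); 4.9026 (modulus 4.9026). The spectral radius is the largest modulus: r(A) ≈ 7.1286. (Cross-check: r(A) ≤ ||A||_2 ≈ 8.2306; equality holds whenever A is normal, though it can also hold for some non-normal A.)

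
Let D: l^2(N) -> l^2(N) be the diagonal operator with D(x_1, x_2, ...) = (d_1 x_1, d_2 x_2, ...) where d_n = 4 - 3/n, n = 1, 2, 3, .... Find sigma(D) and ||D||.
sigma(D) = {4 - 3/n : n ≥ 1} ∪ {4}; ||D|| = 4

A bounded diagonal operator on l^2 with diagonal entries d_n has spectrum equal to the closure of {d_n : n ≥ 1}: every d_n is an eigenvalue (with eigenvector e_n), so {d_n} ⊂ sigma(D); the spectrum is closed, so its closure is too; and for lambda not in the closure, (D - lambda I) has bounded inverse (the diagonal entries 1/(d_n - lambda) are bounded). For our sequence d_n = 4 - 3/n, n = 1, 2, 3, ...:
  - {d_n} = {4 - 3/n : n ≥ 1}; the only limit point is 4
  - closure = {4 - 3/n : n ≥ 1} ∪ {4}
For the norm: a diagonal operator has ||D|| = sup_n |d_n|. Here d_n = 4 - 3/n increases monotonically from d_1 = 1 toward 4, with all terms in [1, 4); so sup_n |d_n| = 4 (the supremum is the limit, not attained). So ||D|| = 4.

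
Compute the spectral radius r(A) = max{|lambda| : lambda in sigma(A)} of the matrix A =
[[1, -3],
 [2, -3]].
r(A) = sqrt(3) ≈ 1.7321

The eigenvalues of A are the roots of its characteristic polynomial. With M = A (coefficients from the trace and determinant):
  p(λ) = det(λ I - M) = λ^2 + 2λ + 3.
For λ^2 + 2λ + 3 the discriminant is -8. It is negative, so the roots are the complex-conjugate pair λ = -1 ± (sqrt(8)/2) i ≈ -1 ± 1.4142i. For a conjugate pair the product of the roots equals the constant term, so |λ|^2 = 3 and |λ| = sqrt(3) ≈ 1.7321.
Thus the eigenvalues (to 4 decimals) are -1 ± 1.4142i (modulus 1.7321). The spectral radius is the largest modulus: r(A) = sqrt(3) ≈ 1.7321. (Cross-check: r(A) ≤ ||A||_2 ≈ 4.7541; equality holds whenever A is normal, though it can also hold for some non-normal A.)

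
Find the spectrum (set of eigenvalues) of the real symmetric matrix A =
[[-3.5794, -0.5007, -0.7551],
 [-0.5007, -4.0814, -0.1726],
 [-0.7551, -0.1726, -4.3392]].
sigma(A) ≈ {-5, -4, -3}

A is real symmetric, so its spectrum consists of real eigenvalues. Expanding the characteristic polynomial of the displayed matrix gives
  det(λ I - A) = p(λ) = λ^3 + (12)λ^2 + (47)λ + (60).
Solving p(λ) = 0 yields eigenvalues ≈ -5, -4, -3. (A is shown rounded to 4 decimals, so these recover the underlying integer eigenvalues to within that precision.)
Verification: the trace of A = -12 equals the sum of eigenvalues -12, and det(A) ≈ -60.0001 matches the eigenvalue product -60.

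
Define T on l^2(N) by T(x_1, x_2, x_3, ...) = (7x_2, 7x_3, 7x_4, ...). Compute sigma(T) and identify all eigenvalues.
sigma(T) = closed disk {z in C : |z| ≤ 7}; sigma_p(T) = open disk {z in C : |z| < 7}

Note T = 7·V where V is the unit left shift (V x)_k = x_{k+1}; so sigma(T) = 7·sigma(V) and ||T|| = 7||V||. ||T x||^2 = 49sum_{k≥2} |x_k|^2 ≤ 49||x||^2, with equality on {x : x_1 = 0}, so ||T|| = 7. For any lambda with |lambda| < 7, set r = lambda/7 (|r| < 1); the vector x = (1, r, r^2, ...) is in l^2 and satisfies T x = 7(r, r^2, ...) = lambda x, so lambda is an eigenvalue. On the boundary |lambda| = 7 the geometric series diverges, so no l^2 eigenvector exists, but these lambda lie in the approximate point spectrum. Hence sigma(T) is the closed disk of radius 7 and sigma_p(T) is the open disk.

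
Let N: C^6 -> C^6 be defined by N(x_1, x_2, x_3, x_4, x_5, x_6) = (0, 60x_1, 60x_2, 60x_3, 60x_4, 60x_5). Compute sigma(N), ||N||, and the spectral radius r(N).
sigma(N) = {0}; ||N|| = 60; r(N) = 0. (N is nilpotent with N^6 = 0.)

On C^6, N is a strictly lower-triangular matrix with 60 on the subdiagonal and zeros elsewhere, so its characteristic polynomial is lambda^6 and every eigenvalue is 0: sigma(N) = {0}. For the operator norm, N e_i = 60e_{i+1} for i = 1, ..., 5 and N e_6 = 0, so the singular values of N are 60 (with multiplicity 5) and 0; hence ||N|| = 60. The spectral radius r(N) = max|lambda| = 0. Note ||N|| > r(N) — characteristic of non-normal nilpotent operators. Indeed N^6 = 0.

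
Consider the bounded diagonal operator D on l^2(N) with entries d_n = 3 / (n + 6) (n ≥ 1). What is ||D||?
||D|| = 3/7 (attained at n = 1)

For D diagonal, ||D|| = sup_n |d_n| = sup_n 3/(n + 6). This is positive and strictly decreasing in n, so the supremum is attained at n = 1: d_1 = 3/(1 + 6) = 3/7. Hence ||D|| = 3/7.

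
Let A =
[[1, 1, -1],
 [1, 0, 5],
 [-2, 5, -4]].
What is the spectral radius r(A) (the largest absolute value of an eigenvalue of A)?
r(A) ≈ 7.7372

The eigenvalues of A are the roots of its characteristic polynomial. With M = A (coefficients from the trace, the sum of principal 2x2 minors, and det A):
  p(λ) = det(λ I - M) = λ^3 + 3λ^2 - 32λ + 36.
No integer candidate from the rational root theorem (±divisors of 36) is a root, so the roots are irrational. The cubic discriminant is Δ = 39200 > 0, so there are three distinct real roots. p(-8) = -28 and p(-7) = 64 have opposite signs, so a root lies in (-8, -7); Newton's method refines it to λ ≈ -7.7372. p(1) = 8 and p(2) = -8 have opposite signs, so a root lies in (1, 2); Newton's method refines it to λ ≈ 1.3901. p(3) = -6 and p(4) = 20 have opposite signs, so a root lies in (3, 4); Newton's method refines it to λ ≈ 3.3471. Check (Vieta): the three roots sum to -3, matching tr M = -3.
Thus the eigenvalues (to 4 decimals) are -7.7372 (modulus 7.7372); 1.3901 (modulus 1.3901); 3.3471 (modulus 3.3471). The spectral radius is the largest modulus: r(A) ≈ 7.7372. (Cross-check: r(A) ≤ ||A||_2 ≈ 7.7838; equality holds whenever A is normal, though it can also hold for some non-normal A.)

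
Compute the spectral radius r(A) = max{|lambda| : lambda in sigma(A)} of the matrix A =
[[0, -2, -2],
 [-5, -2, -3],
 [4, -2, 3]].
r(A) ≈ 4.3821

The eigenvalues of A are the roots of its characteristic polynomial. With M = A (coefficients from the trace, the sum of principal 2x2 minors, and det A):
  p(λ) = det(λ I - M) = λ^3 - λ^2 - 14λ + 42.
No integer candidate from the rational root theorem (±divisors of 42) is a root, so the roots are irrational. The cubic discriminant is Δ = -25704 < 0, so there is one real root and a complex-conjugate pair. p(-5) = -38 and p(-4) = 18 have opposite signs, so a root lies in (-5, -4); Newton's method refines it to λ ≈ -4.3821. Dividing out (λ - (-4.3821)) leaves approximately λ^2 - 5.3821λ + 9.5845. For λ^2 - 5.3821λ + 9.5845 the discriminant is -9.3715. It is negative, so the remaining roots are the complex-conjugate pair λ ≈ 2.691 ± 1.5306i. Their product equals the constant term, so |λ|^2 ≈ 9.5845 and |λ| ≈ 3.0959.
Thus the eigenvalues (to 4 decimals) are -4.3821 (modulus 4.3821); 2.691 ± 1.5306i (modulus 3.0959). The spectral radius is the largest modulus: r(A) ≈ 4.3821. (Cross-check: r(A) ≤ ||A||_2 ≈ 7.7746; equality holds whenever A is normal, though it can also hold for some non-normal A.)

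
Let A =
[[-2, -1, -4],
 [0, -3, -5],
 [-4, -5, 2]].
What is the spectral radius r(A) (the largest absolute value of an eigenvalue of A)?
r(A) ≈ 7.4273

The eigenvalues of A are the roots of its characteristic polynomial. With M = A (coefficients from the trace, the sum of principal 2x2 minors, and det A):
  p(λ) = det(λ I - M) = λ^3 + 3λ^2 - 45λ - 90.
No integer candidate from the rational root theorem (±divisors of 90) is a root, so the roots are irrational. The cubic discriminant is Δ = 392445 > 0, so there are three distinct real roots. p(-8) = -50 and p(-7) = 29 have opposite signs, so a root lies in (-8, -7); Newton's method refines it to λ ≈ -7.4273. p(-2) = 4 and p(-1) = -43 have opposite signs, so a root lies in (-2, -1); Newton's method refines it to λ ≈ -1.9116. p(6) = -36 and p(7) = 85 have opposite signs, so a root lies in (6, 7); Newton's method refines it to λ ≈ 6.3389. Check (Vieta): the three roots sum to -3, matching tr M = -3.
Thus the eigenvalues (to 4 decimals) are -7.4273 (modulus 7.4273); -1.9116 (modulus 1.9116); 6.3389 (modulus 6.3389). The spectral radius is the largest modulus: r(A) ≈ 7.4273. (Cross-check: r(A) ≤ ||A||_2 ≈ 7.4771; equality holds whenever A is normal, though it can also hold for some non-normal A.)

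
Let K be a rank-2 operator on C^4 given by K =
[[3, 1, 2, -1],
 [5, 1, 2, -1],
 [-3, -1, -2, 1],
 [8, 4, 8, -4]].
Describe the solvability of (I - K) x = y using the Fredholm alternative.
(I - K) is invertible (det(I - K) = -3 ≠ 0), so for every y in C^4 the equation (I - K) x = y has a unique solution.

K has rank 2 and factors as K = U V^T = u1 v1^T + u2 v2^T with u1 = (0, 1, 0, -2), v1 = (-1, -1, -2, 1), u2 = (1, 2, -1, 2), v2 = (3, 1, 2, -1) (multiplying out reproduces the displayed K). The nonzero eigenvalues of U V^T coincide with those of the 2 x 2 matrix G = V^T U = [[v1·u1, v1·u2], [v2·u1, v2·u2]] = [[-3, 1], [3, 1]], and by the Sylvester determinant identity det(I_4 - U V^T) = det(I_2 - V^T U) = det([[4, -1], [-3, 0]]) = (4)(0) - (-1)(-3) = -3. (Direct check: I - K =
[[-2, -1, -2, 1],
 [-5, 0, -2, 1],
 [3, 1, 3, -1],
 [-8, -4, -8, 5]]
has determinant -3.) The finite-dimensional Fredholm alternative says: either (I - K) is invertible, or ker(I - K) ≠ {0} and then range(I - K) = ker((I - K)^*)^⊥, with dim ker(I - K) = dim ker((I - K)^*). Since det(I - K) ≠ 0, 1 is not an eigenvalue of K and ker(I - K) = {0}, so we are in the first case: for every y there is a unique x = (I - K)^(-1) y. (Explicitly, by the Woodbury identity, (I - U V^T)^(-1) = I + U (I_2 - G)^(-1) V^T.)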